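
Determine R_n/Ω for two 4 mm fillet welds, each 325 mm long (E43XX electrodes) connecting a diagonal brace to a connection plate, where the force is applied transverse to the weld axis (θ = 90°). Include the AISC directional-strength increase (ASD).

R_n/Ω ≈ 356 kN

E43XX → F_EXX = 430 MPa.
t_e = 0.707 × 4 = 2.828 mm; A_we = 2.828 × 650 = 1838 mm².
Directional factor: 1.0 + 0.5 sin^1.5(90°) = 1.5.
F_nw = 0.6 × 430 × 1.5 = 387 MPa.
R_n/Ω = (387 × 1838) / 2.0 × 10⁻³ = 355.7 kN.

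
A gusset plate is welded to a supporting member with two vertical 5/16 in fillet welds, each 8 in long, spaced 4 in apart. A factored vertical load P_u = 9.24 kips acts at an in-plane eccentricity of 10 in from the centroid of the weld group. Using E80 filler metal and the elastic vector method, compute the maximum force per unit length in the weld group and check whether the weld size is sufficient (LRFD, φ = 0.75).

E80XX → F_EXX = 80 ksi.
Total weld length L_w = 16 in. Treat welds as unit-width lines.
Polar moment about centroid: J = 2[d³/12 + d(b/2)²] = 2[8³/12 + 8×2²] = 149.3 in³.
Direct shear f_v = P/L_w = 9.24 / 16 = 0.5775 kip/in (vertical).
Torsion M = P·e = 9.24 × 10 = 92.4 kip·in.
Critical point at (x, y) = (2, 4) from centroid. f_tx = M·y/J = 2.475 kip/in; f_ty = M·x/J = 1.238 kip/in.
Resultant f_max = √[f_tx² + (f_v + f_ty)²] = √[2.475² + (0.5775 + 1.238)²] = 3.069 kip/in.
Capacity per unit length: φr_n = 0.75 × 0.6 × 80 × (0.707 × 0.3125) = 7.954 kip/in.
3.069 ≤ 7.954 → adequate.

f_max ≈ 3.07 kip/in; adequate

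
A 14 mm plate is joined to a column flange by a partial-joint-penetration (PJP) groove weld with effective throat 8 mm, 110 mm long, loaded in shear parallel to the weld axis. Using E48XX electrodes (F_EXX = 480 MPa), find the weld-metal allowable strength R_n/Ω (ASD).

R_n/Ω ≈ 127 kN

Effective throat (given) t_e = 8 mm.
A_we = 8 × 110 = 880 mm².
F_nw = 0.6 F_EXX = 288 MPa.
R_n/Ω = (288 × 880) / 2.0 × 10⁻³ = 126.7 kN.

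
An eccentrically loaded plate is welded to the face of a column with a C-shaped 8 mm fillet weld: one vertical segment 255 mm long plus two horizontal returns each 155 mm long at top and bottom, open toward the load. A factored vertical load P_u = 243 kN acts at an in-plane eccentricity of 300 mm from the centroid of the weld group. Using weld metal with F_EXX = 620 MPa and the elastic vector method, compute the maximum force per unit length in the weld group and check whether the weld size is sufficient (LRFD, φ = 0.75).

f_max ≈ 1880 N/mm; NOT adequate

Total weld length L_w = 565 mm. Treat welds as unit-width lines.
Centroid: x̄ = 2×155×77.5 / 565 = 42.52 mm from the vertical weld.
Polar moment about centroid: J = I_x + I_y = [255³/12 + 2×155×127.5²] + [255×42.52² + 2(155³/12 + 155×34.98²)] = 7882000 mm³.
Direct shear f_v = P/L_w = 243×10³ / 565 = 430.1 N/mm (vertical).
Torsion M = P·e = 243×10³ × 300 = 72900000 N·mm.
Critical point at (x, y) = (112.5, 127.5) from centroid. f_tx = M·y/J = 1179 N/mm; f_ty = M·x/J = 1040 N/mm.
Resultant f_max = √[f_tx² + (f_v + f_ty)²] = √[1179² + (430.1 + 1040)²] = 1885 N/mm.
Capacity per unit length: φr_n = 0.75 × 0.6 × 620 × (0.707 × 8) = 1578 N/mm.
1885 > 1578 → NOT adequate.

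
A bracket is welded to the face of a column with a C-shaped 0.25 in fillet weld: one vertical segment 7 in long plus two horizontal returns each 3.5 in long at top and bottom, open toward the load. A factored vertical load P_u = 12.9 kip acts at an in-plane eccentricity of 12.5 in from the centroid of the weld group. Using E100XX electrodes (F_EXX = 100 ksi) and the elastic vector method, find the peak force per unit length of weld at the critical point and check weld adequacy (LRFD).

f_max ≈ 5.94 kip/in; adequate

Total weld length L_w = 14 in. Treat welds as unit-width lines.
Centroid: x̄ = 2×3.5×1.75 / 14 = 0.875 in from the vertical weld.
Polar moment about centroid: J = I_x + I_y = [7³/12 + 2×3.5×3.5²] + [7×0.875² + 2(3.5³/12 + 3.5×0.875²)] = 132.2 in³.
Direct shear f_v = P/L_w = 12.9 / 14 = 0.9214 kip/in (vertical).
Torsion M = P·e = 12.9 × 12.5 = 161.25 kip·in.
Critical point at (x, y) = (2.625, 3.5) from centroid. f_tx = M·y/J = 4.269 kip/in; f_ty = M·x/J = 3.202 kip/in.
Resultant f_max = √[f_tx² + (f_v + f_ty)²] = √[4.269² + (0.9214 + 3.202)²] = 5.935 kip/in.
Capacity per unit length: φr_n = 0.75 × 0.6 × 100 × (0.707 × 0.25) = 7.954 kip/in.
5.935 ≤ 7.954 → adequate.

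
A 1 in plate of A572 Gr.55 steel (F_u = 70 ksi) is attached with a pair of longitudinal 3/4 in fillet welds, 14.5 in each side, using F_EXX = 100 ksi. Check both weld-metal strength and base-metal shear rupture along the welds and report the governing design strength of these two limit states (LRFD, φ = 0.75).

t_e = 0.707 × 0.75 = 0.5302 in; L = 29 in.
Weld metal: φR_n = 0.75 × 0.6 × 100 × 0.5302 × 29 = 692 kips.
Base metal (shear rupture): φR_n = 0.75 × 0.6 × 70 × 1 × 29 = 913.5 kips.
Governing: weld metal.

φR_n ≈ 692 kips (weld metal governs)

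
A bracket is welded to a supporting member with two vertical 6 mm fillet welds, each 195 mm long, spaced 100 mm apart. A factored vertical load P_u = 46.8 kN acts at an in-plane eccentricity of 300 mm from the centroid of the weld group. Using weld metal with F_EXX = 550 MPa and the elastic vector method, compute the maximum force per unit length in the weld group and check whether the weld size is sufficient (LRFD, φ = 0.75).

f_max ≈ 758 N/mm; adequate

Total weld length L_w = 390 mm. Treat welds as unit-width lines.
Polar moment about centroid: J = 2[d³/12 + d(b/2)²] = 2[195³/12 + 195×50²] = 2211000 mm³.
Direct shear f_v = P/L_w = 46.8×10³ / 390 = 120 N/mm (vertical).
Torsion M = P·e = 46.8×10³ × 300 = 14040000 N·mm.
Critical point at (x, y) = (50, 97.5) from centroid. f_tx = M·y/J = 619.2 N/mm; f_ty = M·x/J = 317.5 N/mm.
Resultant f_max = √[f_tx² + (f_v + f_ty)²] = √[619.2² + (120 + 317.5)²] = 758.2 N/mm.
Capacity per unit length: φr_n = 0.75 × 0.6 × 550 × (0.707 × 6) = 1050 N/mm.
758.2 ≤ 1050 → adequate.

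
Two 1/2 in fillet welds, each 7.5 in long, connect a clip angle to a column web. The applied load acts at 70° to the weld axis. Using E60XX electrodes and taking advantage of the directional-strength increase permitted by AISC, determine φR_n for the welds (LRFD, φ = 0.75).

φR_n ≈ 208 kip

E60XX → F_EXX = 60 ksi.
t_e = 0.707 × 0.5 = 0.3535 in; A_we = 0.3535 × 15 = 5.302 in².
Directional factor: 1.0 + 0.5 sin^1.5(70°) = 1.455.
F_nw = 0.6 × 60 × 1.455 = 52.4 ksi.
φR_n = 0.75 × 52.4 × 5.302 = 208.4 kip.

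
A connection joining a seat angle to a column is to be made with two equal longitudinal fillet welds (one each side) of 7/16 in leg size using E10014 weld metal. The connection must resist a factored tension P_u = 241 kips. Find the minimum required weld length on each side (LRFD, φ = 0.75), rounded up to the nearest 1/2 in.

E100XX → F_EXX = 100 ksi.
Throat t_e = 0.707 × 0.4375 = 0.3093 in.
φr_n = 0.75 × 0.6 × 100 × 0.3093 = 13.92 kips/in.
L_req = P_u / φr_n = 241 / 13.92 = 17.31 in total.
Per side: 17.31 / 2 = 8.657 in.
Round up → use L = 9 in on each side.

L = 9 in on each side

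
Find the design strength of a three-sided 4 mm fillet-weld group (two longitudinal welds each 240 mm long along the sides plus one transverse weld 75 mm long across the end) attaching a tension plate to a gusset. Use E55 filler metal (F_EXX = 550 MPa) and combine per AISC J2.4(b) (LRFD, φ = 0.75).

t_e = 0.707 × 4 = 2.828 mm.
R_nwl = 0.6 × 550 × 2.828 × 480 × 10⁻³ = 448 kN (longitudinal, 2 welds).
R_nwt = 0.6 × 550 × 2.828 × 75 × 10⁻³ = 69.99 kN (transverse, base value).
(i) R_nwl + R_nwt = 517.9 kN; (ii) 0.85 R_nwl + 1.5 R_nwt = 485.8 kN.
R_n = max = 517.9 kN [governs: (i)]; φR_n = 388.5 kN.

φR_n ≈ 388 kN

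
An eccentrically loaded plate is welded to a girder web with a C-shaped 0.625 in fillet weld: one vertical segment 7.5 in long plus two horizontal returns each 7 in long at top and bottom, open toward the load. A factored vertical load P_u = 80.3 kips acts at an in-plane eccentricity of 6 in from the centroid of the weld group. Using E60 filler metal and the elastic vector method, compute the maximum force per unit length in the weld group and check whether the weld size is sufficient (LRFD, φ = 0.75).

f_max ≈ 11.5 kip/in; adequate

E60XX → F_EXX = 60 ksi.
Total weld length L_w = 21.5 in. Treat welds as unit-width lines.
Centroid: x̄ = 2×7×3.5 / 21.5 = 2.279 in from the vertical weld.
Polar moment about centroid: J = I_x + I_y = [7.5³/12 + 2×7×3.75²] + [7.5×2.279² + 2(7³/12 + 7×1.221²)] = 349 in³.
Direct shear f_v = P/L_w = 80.3 / 21.5 = 3.735 kip/in (vertical).
Torsion M = P·e = 80.3 × 6 = 481.8 kip·in.
Critical point at (x, y) = (4.721, 3.75) from centroid. f_tx = M·y/J = 5.177 kip/in; f_ty = M·x/J = 6.517 kip/in.
Resultant f_max = √[f_tx² + (f_v + f_ty)²] = √[5.177² + (3.735 + 6.517)²] = 11.48 kip/in.
Capacity per unit length: φr_n = 0.75 × 0.6 × 60 × (0.707 × 0.625) = 11.93 kip/in.
11.48 ≤ 11.93 → adequate.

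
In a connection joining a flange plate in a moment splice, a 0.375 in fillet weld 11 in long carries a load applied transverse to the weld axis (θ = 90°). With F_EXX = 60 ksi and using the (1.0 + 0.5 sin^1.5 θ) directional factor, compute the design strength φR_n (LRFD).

t_e = 0.707 × 0.375 = 0.2651 in; A_we = 0.2651 × 11 = 2.916 in².
Directional factor: 1.0 + 0.5 sin^1.5(90°) = 1.5.
F_nw = 0.6 × 60 × 1.5 = 54 ksi.
φR_n = 0.75 × 54 × 2.916 = 118.1 kips.

φR_n ≈ 118 kips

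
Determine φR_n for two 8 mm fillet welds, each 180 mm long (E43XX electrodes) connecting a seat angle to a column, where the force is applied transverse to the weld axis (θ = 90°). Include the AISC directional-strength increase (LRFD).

φR_n ≈ 591 kN

E43XX → F_EXX = 430 MPa.
t_e = 0.707 × 8 = 5.656 mm; A_we = 5.656 × 360 = 2036 mm².
Directional factor: 1.0 + 0.5 sin^1.5(90°) = 1.5.
F_nw = 0.6 × 430 × 1.5 = 387 MPa.
φR_n = 0.75 × 387 × 2036 × 10⁻³ = 591 kN.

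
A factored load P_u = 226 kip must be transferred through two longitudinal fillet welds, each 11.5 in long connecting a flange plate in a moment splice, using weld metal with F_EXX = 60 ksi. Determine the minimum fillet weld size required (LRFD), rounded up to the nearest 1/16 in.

w = 9/16 in

Total weld length L = 23 in.
Required throat t_e = P_u / (φ × 0.6 F_EXX × L) = 226 / (0.75 × 0.6 × 60 × 23) = 0.3639 in.
Required leg w = t_e / 0.707 = 0.5148 in → use 9/16 in.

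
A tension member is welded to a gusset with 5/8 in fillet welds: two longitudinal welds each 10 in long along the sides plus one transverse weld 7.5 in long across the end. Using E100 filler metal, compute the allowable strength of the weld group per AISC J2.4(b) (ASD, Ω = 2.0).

E100XX → F_EXX = 100 ksi.
t_e = 0.707 × 0.625 = 0.4419 in.
R_nwl = 0.6 × 100 × 0.4419 × 20 = 530.2 kip (longitudinal, 2 welds).
R_nwt = 0.6 × 100 × 0.4419 × 7.5 = 198.8 kip (transverse, base value).
(i) R_nwl + R_nwt = 729.1 kip; (ii) 0.85 R_nwl + 1.5 R_nwt = 749 kip.
R_n = max = 749 kip [governs: (ii)]; R_n/Ω = 374.5 kip.

R_n/Ω ≈ 374 kip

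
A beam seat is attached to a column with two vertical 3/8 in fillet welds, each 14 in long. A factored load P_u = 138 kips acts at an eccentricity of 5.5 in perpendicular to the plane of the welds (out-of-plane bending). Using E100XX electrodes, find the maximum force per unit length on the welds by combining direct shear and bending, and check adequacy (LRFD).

E100XX → F_EXX = 100 ksi.
L_w = 2 × 14 = 28 in; section modulus (unit throat) S = 2 × L²/6 = 65.33 in².
Direct shear f_v = P/L_w = 138/28 = 4.929 kip/in.
Moment M = P × e = 138 × 5.5 = 759 kip·in; bending f_b = M/S = 11.62 kip/in.
f_max = √(f_v² + f_b²) = √(4.929² + 11.62²) = 12.62 kip/in.
φr_n = 0.75 × 0.6 × 100 × (0.707 × 0.375) = 11.93 kip/in → NOT adequate.

f_max ≈ 12.6 kip/in; NOT adequate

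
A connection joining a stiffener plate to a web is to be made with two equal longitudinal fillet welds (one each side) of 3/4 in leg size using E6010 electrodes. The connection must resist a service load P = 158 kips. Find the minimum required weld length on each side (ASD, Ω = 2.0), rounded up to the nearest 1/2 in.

L = 8.5 in on each side

E60XX → F_EXX = 60 ksi.
Throat t_e = 0.707 × 0.75 = 0.5302 in.
r_n/Ω = (0.6 × 60 × 0.5302) / 2.0 = 9.544 kip/in.
L_req = P / (r_n/Ω) = 158 / 9.544 = 16.55 in total.
Per side: 16.55 / 2 = 8.277 in.
Round up → use L = 8.5 in on each side.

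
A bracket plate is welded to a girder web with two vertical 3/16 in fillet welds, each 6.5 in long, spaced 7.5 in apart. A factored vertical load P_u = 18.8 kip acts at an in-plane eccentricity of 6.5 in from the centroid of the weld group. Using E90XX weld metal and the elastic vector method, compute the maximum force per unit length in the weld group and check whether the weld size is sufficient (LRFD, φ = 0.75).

E90XX → F_EXX = 90 ksi.
Total weld length L_w = 13 in. Treat welds as unit-width lines.
Polar moment about centroid: J = 2[d³/12 + d(b/2)²] = 2[6.5³/12 + 6.5×3.75²] = 228.6 in³.
Direct shear f_v = P/L_w = 18.8 / 13 = 1.446 kip/in (vertical).
Torsion M = P·e = 18.8 × 6.5 = 122.2 kip·in.
Critical point at (x, y) = (3.75, 3.25) from centroid. f_tx = M·y/J = 1.737 kip/in; f_ty = M·x/J = 2.005 kip/in.
Resultant f_max = √[f_tx² + (f_v + f_ty)²] = √[1.737² + (1.446 + 2.005)²] = 3.864 kip/in.
Capacity per unit length: φr_n = 0.75 × 0.6 × 90 × (0.707 × 0.1875) = 5.369 kip/in.
3.864 ≤ 5.369 → adequate.

f_max ≈ 3.86 kip/in; adequate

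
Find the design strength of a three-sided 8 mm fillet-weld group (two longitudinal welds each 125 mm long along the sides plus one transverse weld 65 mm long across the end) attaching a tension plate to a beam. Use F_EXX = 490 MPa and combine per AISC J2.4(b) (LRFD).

φR_n ≈ 393 kN

t_e = 0.707 × 8 = 5.656 mm.
R_nwl = 0.6 × 490 × 5.656 × 250 × 10⁻³ = 415.7 kN (longitudinal, 2 welds).
R_nwt = 0.6 × 490 × 5.656 × 65 × 10⁻³ = 108.1 kN (transverse, base value).
(i) R_nwl + R_nwt = 523.8 kN; (ii) 0.85 R_nwl + 1.5 R_nwt = 515.5 kN.
R_n = max = 523.8 kN [governs: (i)]; φR_n = 392.9 kN.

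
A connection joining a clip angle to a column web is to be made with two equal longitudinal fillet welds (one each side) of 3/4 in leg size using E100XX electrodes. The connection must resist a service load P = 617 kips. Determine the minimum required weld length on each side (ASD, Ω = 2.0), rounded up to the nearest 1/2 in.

L = 19.5 in on each side

E100XX → F_EXX = 100 ksi.
Throat t_e = 0.707 × 0.75 = 0.5302 in.
r_n/Ω = (0.6 × 100 × 0.5302) / 2.0 = 15.91 kip/in.
L_req = P / (r_n/Ω) = 617 / 15.91 = 38.79 in total.
Per side: 38.79 / 2 = 19.39 in.
Round up → use L = 19.5 in on each side.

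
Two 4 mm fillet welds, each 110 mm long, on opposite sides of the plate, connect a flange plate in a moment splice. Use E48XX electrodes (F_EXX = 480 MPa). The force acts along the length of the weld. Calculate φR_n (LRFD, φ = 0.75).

φR_n ≈ 134 kN

Effective throat t_e = 0.707 × 4 = 2.828 mm.
Total length L = 220 mm; A_we = 2.828 × 220 = 622.2 mm².
F_nw = 0.6 F_EXX = 0.6 × 480 = 288 MPa.
φR_n = 0.75 × 288 × 622.2 × 10⁻³ = 134.4 kN.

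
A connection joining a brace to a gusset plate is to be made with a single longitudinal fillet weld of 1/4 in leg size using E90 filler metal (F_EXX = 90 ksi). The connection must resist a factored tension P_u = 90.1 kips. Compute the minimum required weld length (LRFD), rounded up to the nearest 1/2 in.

Throat t_e = 0.707 × 0.25 = 0.1767 in.
φr_n = 0.75 × 0.6 × 90 × 0.1767 = 7.158 kips/in.
L_req = P_u / φr_n = 90.1 / 7.158 = 12.59 in total.
Round up → use L = 13 in.

L = 13 in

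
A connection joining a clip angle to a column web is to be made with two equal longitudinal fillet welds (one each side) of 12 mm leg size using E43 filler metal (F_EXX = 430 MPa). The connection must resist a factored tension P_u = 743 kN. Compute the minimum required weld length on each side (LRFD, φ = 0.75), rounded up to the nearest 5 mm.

Throat t_e = 0.707 × 12 = 8.484 mm.
φr_n = 0.75 × 0.6 × 430 × 8.484 × 10⁻³ = 1.642 kN/mm.
L_req = P_u / φr_n = 743 / 1.642 = 452.6 mm total.
Per side: 452.6 / 2 = 226.3 mm.
Round up → use L = 230 mm on each side.

L = 230 mm on each side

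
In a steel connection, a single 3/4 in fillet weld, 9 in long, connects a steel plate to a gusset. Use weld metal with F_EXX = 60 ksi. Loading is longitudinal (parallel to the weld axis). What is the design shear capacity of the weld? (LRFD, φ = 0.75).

Effective throat t_e = 0.707 × 0.75 = 0.5302 in.
Total length L = 9 in; A_we = 0.5302 × 9 = 4.772 in².
F_nw = 0.6 F_EXX = 0.6 × 60 = 36 ksi.
φR_n = 0.75 × 36 × 4.772 = 128.9 kip.

φR_n ≈ 129 kip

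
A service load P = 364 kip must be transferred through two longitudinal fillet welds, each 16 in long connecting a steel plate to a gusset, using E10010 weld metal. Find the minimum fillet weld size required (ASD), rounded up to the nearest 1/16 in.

w = 9/16 in

E100XX → F_EXX = 100 ksi.
Total weld length L = 32 in.
Required throat t_e = P × Ω / (0.6 F_EXX × L) = 364 × 2.0 / (0.6 × 100 × 32) = 0.3792 in.
Required leg w = t_e / 0.707 = 0.5363 in → use 9/16 in.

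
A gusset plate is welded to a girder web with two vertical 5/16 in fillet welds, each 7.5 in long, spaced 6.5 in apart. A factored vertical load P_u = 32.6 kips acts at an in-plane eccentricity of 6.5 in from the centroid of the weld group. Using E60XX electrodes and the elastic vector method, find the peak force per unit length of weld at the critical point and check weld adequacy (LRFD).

f_max ≈ 6.24 kip/in; NOT adequate

E60XX → F_EXX = 60 ksi.
Total weld length L_w = 15 in. Treat welds as unit-width lines.
Polar moment about centroid: J = 2[d³/12 + d(b/2)²] = 2[7.5³/12 + 7.5×3.25²] = 228.8 in³.
Direct shear f_v = P/L_w = 32.6 / 15 = 2.173 kip/in (vertical).
Torsion M = P·e = 32.6 × 6.5 = 211.9 kip·in.
Critical point at (x, y) = (3.25, 3.75) from centroid. f_tx = M·y/J = 3.474 kip/in; f_ty = M·x/J = 3.011 kip/in.
Resultant f_max = √[f_tx² + (f_v + f_ty)²] = √[3.474² + (2.173 + 3.011)²] = 6.24 kip/in.
Capacity per unit length: φr_n = 0.75 × 0.6 × 60 × (0.707 × 0.3125) = 5.965 kip/in.
6.24 > 5.965 → NOT adequate.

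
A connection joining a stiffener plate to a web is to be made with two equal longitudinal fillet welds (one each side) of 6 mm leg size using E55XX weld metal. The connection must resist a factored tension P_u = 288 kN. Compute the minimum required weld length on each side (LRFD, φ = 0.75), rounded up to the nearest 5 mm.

E55XX → F_EXX = 550 MPa.
Throat t_e = 0.707 × 6 = 4.242 mm.
φr_n = 0.75 × 0.6 × 550 × 4.242 × 10⁻³ = 1.05 kN/mm.
L_req = P_u / φr_n = 288 / 1.05 = 274.3 mm total.
Per side: 274.3 / 2 = 137.2 mm.
Round up → use L = 140 mm on each side.

L = 140 mm on each side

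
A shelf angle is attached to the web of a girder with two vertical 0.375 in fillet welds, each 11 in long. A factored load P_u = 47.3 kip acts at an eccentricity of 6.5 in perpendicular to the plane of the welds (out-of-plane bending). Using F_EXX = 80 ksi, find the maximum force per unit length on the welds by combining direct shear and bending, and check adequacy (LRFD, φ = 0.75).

L_w = 2 × 11 = 22 in; section modulus (unit throat) S = 2 × L²/6 = 40.33 in².
Direct shear f_v = P/L_w = 47.3/22 = 2.15 kip/in.
Moment M = P × e = 47.3 × 6.5 = 307.45 kip·in; bending f_b = M/S = 7.623 kip/in.
f_max = √(f_v² + f_b²) = √(2.15² + 7.623²) = 7.92 kip/in.
φr_n = 0.75 × 0.6 × 80 × (0.707 × 0.375) = 9.544 kip/in → adequate.

f_max ≈ 7.92 kip/in; adequate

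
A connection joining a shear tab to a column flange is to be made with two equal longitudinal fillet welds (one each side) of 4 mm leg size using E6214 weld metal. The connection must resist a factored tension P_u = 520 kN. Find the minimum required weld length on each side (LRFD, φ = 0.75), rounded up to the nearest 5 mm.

E62XX → F_EXX = 620 MPa.
Throat t_e = 0.707 × 4 = 2.828 mm.
φr_n = 0.75 × 0.6 × 620 × 2.828 × 10⁻³ = 0.789 kN/mm.
L_req = P_u / φr_n = 520 / 0.789 = 659.1 mm total.
Per side: 659.1 / 2 = 329.5 mm.
Round up → use L = 330 mm on each side.

L = 330 mm on each side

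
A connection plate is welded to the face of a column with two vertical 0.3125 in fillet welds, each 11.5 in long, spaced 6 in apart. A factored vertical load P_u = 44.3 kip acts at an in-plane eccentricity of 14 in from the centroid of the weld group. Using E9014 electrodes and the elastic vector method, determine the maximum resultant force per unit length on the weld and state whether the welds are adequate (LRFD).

f_max ≈ 9.78 kip/in; NOT adequate

E90XX → F_EXX = 90 ksi.
Total weld length L_w = 23 in. Treat welds as unit-width lines.
Polar moment about centroid: J = 2[d³/12 + d(b/2)²] = 2[11.5³/12 + 11.5×3²] = 460.5 in³.
Direct shear f_v = P/L_w = 44.3 / 23 = 1.926 kip/in (vertical).
Torsion M = P·e = 44.3 × 14 = 620.2 kip·in.
Critical point at (x, y) = (3, 5.75) from centroid. f_tx = M·y/J = 7.744 kip/in; f_ty = M·x/J = 4.041 kip/in.
Resultant f_max = √[f_tx² + (f_v + f_ty)²] = √[7.744² + (1.926 + 4.041)²] = 9.776 kip/in.
Capacity per unit length: φr_n = 0.75 × 0.6 × 90 × (0.707 × 0.3125) = 8.948 kip/in.
9.776 > 8.948 → NOT adequate.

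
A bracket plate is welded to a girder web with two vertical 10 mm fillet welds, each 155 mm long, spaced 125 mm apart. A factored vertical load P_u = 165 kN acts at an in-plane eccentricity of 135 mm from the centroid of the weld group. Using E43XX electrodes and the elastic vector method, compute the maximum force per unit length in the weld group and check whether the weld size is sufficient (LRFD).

E43XX → F_EXX = 430 MPa.
Total weld length L_w = 310 mm. Treat welds as unit-width lines.
Polar moment about centroid: J = 2[d³/12 + d(b/2)²] = 2[155³/12 + 155×62.5²] = 1832000 mm³.
Direct shear f_v = P/L_w = 165×10³ / 310 = 532.3 N/mm (vertical).
Torsion M = P·e = 165×10³ × 135 = 22275000 N·mm.
Critical point at (x, y) = (62.5, 77.5) from centroid. f_tx = M·y/J = 942.5 N/mm; f_ty = M·x/J = 760.1 N/mm.
Resultant f_max = √[f_tx² + (f_v + f_ty)²] = √[942.5² + (532.3 + 760.1)²] = 1600 N/mm.
Capacity per unit length: φr_n = 0.75 × 0.6 × 430 × (0.707 × 10) = 1368 N/mm.
1600 > 1368 → NOT adequate.

f_max ≈ 1600 N/mm; NOT adequate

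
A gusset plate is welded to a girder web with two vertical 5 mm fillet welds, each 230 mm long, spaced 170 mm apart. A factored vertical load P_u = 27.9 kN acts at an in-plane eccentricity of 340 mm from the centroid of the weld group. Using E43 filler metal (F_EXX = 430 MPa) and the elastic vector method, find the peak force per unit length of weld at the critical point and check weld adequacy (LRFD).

Total weld length L_w = 460 mm. Treat welds as unit-width lines.
Polar moment about centroid: J = 2[d³/12 + d(b/2)²] = 2[230³/12 + 230×85²] = 5351000 mm³.
Direct shear f_v = P/L_w = 27.9×10³ / 460 = 60.65 N/mm (vertical).
Torsion M = P·e = 27.9×10³ × 340 = 9486000 N·mm.
Critical point at (x, y) = (85, 115) from centroid. f_tx = M·y/J = 203.9 N/mm; f_ty = M·x/J = 150.7 N/mm.
Resultant f_max = √[f_tx² + (f_v + f_ty)²] = √[203.9² + (60.65 + 150.7)²] = 293.6 N/mm.
Capacity per unit length: φr_n = 0.75 × 0.6 × 430 × (0.707 × 5) = 684 N/mm.
293.6 ≤ 684 → adequate.

f_max ≈ 294 N/mm; adequate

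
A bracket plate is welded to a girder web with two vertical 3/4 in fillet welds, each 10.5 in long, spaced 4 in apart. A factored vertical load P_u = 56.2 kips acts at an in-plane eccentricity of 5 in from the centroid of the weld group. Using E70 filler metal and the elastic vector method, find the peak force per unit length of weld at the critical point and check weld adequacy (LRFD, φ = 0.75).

E70XX → F_EXX = 70 ksi.
Total weld length L_w = 21 in. Treat welds as unit-width lines.
Polar moment about centroid: J = 2[d³/12 + d(b/2)²] = 2[10.5³/12 + 10.5×2²] = 276.9 in³.
Direct shear f_v = P/L_w = 56.2 / 21 = 2.676 kip/in (vertical).
Torsion M = P·e = 56.2 × 5 = 281 kip·in.
Critical point at (x, y) = (2, 5.25) from centroid. f_tx = M·y/J = 5.327 kip/in; f_ty = M·x/J = 2.029 kip/in.
Resultant f_max = √[f_tx² + (f_v + f_ty)²] = √[5.327² + (2.676 + 2.029)²] = 7.108 kip/in.
Capacity per unit length: φr_n = 0.75 × 0.6 × 70 × (0.707 × 0.75) = 16.7 kip/in.
7.108 ≤ 16.7 → adequate.

f_max ≈ 7.11 kip/in; adequate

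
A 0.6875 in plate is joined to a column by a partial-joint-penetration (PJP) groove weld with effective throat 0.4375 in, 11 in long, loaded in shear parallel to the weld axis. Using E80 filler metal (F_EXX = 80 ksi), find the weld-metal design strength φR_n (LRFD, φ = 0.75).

Effective throat (given) t_e = 0.4375 in.
A_we = 0.4375 × 11 = 4.812 in².
F_nw = 0.6 F_EXX = 48 ksi.
φR_n = 0.75 × 48 × 4.812 = 173.2 kip.

φR_n ≈ 173 kip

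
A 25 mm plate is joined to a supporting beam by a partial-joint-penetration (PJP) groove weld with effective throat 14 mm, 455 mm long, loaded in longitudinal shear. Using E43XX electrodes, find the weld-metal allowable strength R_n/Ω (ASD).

R_n/Ω ≈ 822 kN

E43XX → F_EXX = 430 MPa.
Effective throat (given) t_e = 14 mm.
A_we = 14 × 455 = 6370 mm².
F_nw = 0.6 F_EXX = 258 MPa.
R_n/Ω = (258 × 6370) / 2.0 × 10⁻³ = 821.7 kN.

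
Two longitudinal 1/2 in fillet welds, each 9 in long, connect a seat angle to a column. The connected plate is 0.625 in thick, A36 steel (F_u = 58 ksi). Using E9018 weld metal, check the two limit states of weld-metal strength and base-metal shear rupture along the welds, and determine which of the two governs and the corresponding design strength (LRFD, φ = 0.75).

E90XX → F_EXX = 90 ksi.
t_e = 0.707 × 0.5 = 0.3535 in; L = 18 in.
Weld metal: φR_n = 0.75 × 0.6 × 90 × 0.3535 × 18 = 257.7 kips.
Base metal (shear rupture): φR_n = 0.75 × 0.6 × 58 × 0.625 × 18 = 293.6 kips.
Governing: weld metal.

φR_n ≈ 258 kips (weld metal governs)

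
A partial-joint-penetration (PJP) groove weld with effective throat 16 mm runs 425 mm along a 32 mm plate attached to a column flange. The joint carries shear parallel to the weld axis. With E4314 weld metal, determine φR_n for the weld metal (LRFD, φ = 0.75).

E43XX → F_EXX = 430 MPa.
Effective throat (given) t_e = 16 mm.
A_we = 16 × 425 = 6800 mm².
F_nw = 0.6 F_EXX = 258 MPa.
φR_n = 0.75 × 258 × 6800 × 10⁻³ = 1316 kN.

φR_n ≈ 1320 kN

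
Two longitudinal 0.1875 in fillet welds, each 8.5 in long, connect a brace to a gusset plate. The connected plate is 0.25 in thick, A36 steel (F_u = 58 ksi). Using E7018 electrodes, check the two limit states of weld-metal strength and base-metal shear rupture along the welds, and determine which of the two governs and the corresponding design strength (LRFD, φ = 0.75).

E70XX → F_EXX = 70 ksi.
t_e = 0.707 × 0.1875 = 0.1326 in; L = 17 in.
Weld metal: φR_n = 0.75 × 0.6 × 70 × 0.1326 × 17 = 70.99 kip.
Base metal (shear rupture): φR_n = 0.75 × 0.6 × 58 × 0.25 × 17 = 110.9 kip.
Governing: weld metal.

φR_n ≈ 71 kip (weld metal governs)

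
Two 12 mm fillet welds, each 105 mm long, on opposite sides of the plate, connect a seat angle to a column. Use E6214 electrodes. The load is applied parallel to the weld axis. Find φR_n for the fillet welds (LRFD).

E62XX → F_EXX = 620 MPa.
Effective throat t_e = 0.707 × 12 = 8.484 mm.
Total length L = 210 mm; A_we = 8.484 × 210 = 1782 mm².
F_nw = 0.6 F_EXX = 0.6 × 620 = 372 MPa.
φR_n = 0.75 × 372 × 1782 × 10⁻³ = 497.1 kN.

φR_n ≈ 497 kN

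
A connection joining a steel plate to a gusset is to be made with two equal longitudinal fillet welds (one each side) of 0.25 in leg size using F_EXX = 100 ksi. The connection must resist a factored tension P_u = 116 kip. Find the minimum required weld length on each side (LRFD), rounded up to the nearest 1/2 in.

Throat t_e = 0.707 × 0.25 = 0.1767 in.
φr_n = 0.75 × 0.6 × 100 × 0.1767 = 7.954 kip/in.
L_req = P_u / φr_n = 116 / 7.954 = 14.58 in total.
Per side: 14.58 / 2 = 7.292 in.
Round up → use L = 7.5 in on each side.

L = 7.5 in on each side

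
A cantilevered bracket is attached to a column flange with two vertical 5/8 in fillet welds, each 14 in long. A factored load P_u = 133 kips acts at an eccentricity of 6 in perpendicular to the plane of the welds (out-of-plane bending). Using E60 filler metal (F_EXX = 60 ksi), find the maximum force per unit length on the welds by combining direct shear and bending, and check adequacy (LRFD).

L_w = 2 × 14 = 28 in; section modulus (unit throat) S = 2 × L²/6 = 65.33 in².
Direct shear f_v = P/L_w = 133/28 = 4.75 kip/in.
Moment M = P × e = 133 × 6 = 798 kip·in; bending f_b = M/S = 12.21 kip/in.
f_max = √(f_v² + f_b²) = √(4.75² + 12.21²) = 13.11 kip/in.
φr_n = 0.75 × 0.6 × 60 × (0.707 × 0.625) = 11.93 kip/in → NOT adequate.

f_max ≈ 13.1 kip/in; NOT adequate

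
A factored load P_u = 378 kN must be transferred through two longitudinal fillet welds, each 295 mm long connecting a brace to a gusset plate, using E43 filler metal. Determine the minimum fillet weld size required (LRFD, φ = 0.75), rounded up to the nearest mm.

w = 5 mm

E43XX → F_EXX = 430 MPa.
Total weld length L = 590 mm.
Required throat t_e = P_u / (φ × 0.6 F_EXX × L) = 378 / (0.75 × 0.6 × 430 × 590 × 10⁻³) = 3.311 mm.
Required leg w = t_e / 0.707 = 4.683 mm → use 5 mm.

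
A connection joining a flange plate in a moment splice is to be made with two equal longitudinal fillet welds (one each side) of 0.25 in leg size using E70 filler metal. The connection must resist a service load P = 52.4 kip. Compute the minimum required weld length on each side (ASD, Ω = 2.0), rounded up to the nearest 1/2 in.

L = 7.5 in on each side

E70XX → F_EXX = 70 ksi.
Throat t_e = 0.707 × 0.25 = 0.1767 in.
r_n/Ω = (0.6 × 70 × 0.1767) / 2.0 = 3.712 kip/in.
L_req = P / (r_n/Ω) = 52.4 / 3.712 = 14.12 in total.
Per side: 14.12 / 2 = 7.059 in.
Round up → use L = 7.5 in on each side.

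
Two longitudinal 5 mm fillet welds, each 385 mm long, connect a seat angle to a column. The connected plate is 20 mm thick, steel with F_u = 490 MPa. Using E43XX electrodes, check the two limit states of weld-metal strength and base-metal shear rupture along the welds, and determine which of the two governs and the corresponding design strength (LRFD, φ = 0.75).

E43XX → F_EXX = 430 MPa.
t_e = 0.707 × 5 = 3.535 mm; L = 770 mm.
Weld metal: φR_n = 0.75 × 0.6 × 430 × 3.535 × 770 × 10⁻³ = 526.7 kN.
Base metal (shear rupture): φR_n = 0.75 × 0.6 × 490 × 20 × 770 × 10⁻³ = 3396 kN.
Governing: weld metal.

φR_n ≈ 527 kN (weld metal governs)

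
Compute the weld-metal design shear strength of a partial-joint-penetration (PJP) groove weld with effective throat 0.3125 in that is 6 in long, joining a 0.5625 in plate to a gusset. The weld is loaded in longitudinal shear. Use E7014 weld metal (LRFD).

E70XX → F_EXX = 70 ksi.
Effective throat (given) t_e = 0.3125 in.
A_we = 0.3125 × 6 = 1.875 in².
F_nw = 0.6 F_EXX = 42 ksi.
φR_n = 0.75 × 42 × 1.875 = 59.06 kips.

φR_n ≈ 59.1 kips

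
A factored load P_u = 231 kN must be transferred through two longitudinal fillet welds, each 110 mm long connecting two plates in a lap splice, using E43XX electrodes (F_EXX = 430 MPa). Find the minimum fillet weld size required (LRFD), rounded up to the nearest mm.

w = 8 mm

Total weld length L = 220 mm.
Required throat t_e = P_u / (φ × 0.6 F_EXX × L) = 231 / (0.75 × 0.6 × 430 × 220 × 10⁻³) = 5.426 mm.
Required leg w = t_e / 0.707 = 7.675 mm → use 8 mm.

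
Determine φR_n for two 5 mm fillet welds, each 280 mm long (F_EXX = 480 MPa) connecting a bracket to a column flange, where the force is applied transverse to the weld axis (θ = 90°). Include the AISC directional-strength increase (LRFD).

t_e = 0.707 × 5 = 3.535 mm; A_we = 3.535 × 560 = 1980 mm².
Directional factor: 1.0 + 0.5 sin^1.5(90°) = 1.5.
F_nw = 0.6 × 480 × 1.5 = 432 MPa.
φR_n = 0.75 × 432 × 1980 × 10⁻³ = 641.4 kN.

φR_n ≈ 641 kN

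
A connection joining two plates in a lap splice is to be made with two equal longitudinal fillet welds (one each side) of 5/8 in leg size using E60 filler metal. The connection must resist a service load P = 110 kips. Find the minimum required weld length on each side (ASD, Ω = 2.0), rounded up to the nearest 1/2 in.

L = 7 in on each side

E60XX → F_EXX = 60 ksi.
Throat t_e = 0.707 × 0.625 = 0.4419 in.
r_n/Ω = (0.6 × 60 × 0.4419) / 2.0 = 7.954 kip/in.
L_req = P / (r_n/Ω) = 110 / 7.954 = 13.83 in total.
Per side: 13.83 / 2 = 6.915 in.
Round up → use L = 7 in on each side.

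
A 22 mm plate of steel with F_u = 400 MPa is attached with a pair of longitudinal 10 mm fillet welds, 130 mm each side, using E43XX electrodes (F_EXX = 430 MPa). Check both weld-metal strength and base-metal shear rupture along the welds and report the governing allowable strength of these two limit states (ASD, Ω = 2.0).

R_n/Ω ≈ 237 kN (weld metal governs)

t_e = 0.707 × 10 = 7.07 mm; L = 260 mm.
Weld metal: R_n/Ω = (1/2.0) × 0.6 × 430 × 7.07 × 260 × 10⁻³ = 237.1 kN.
Base metal (shear rupture): R_n/Ω = (1/2.0) × 0.6 × 400 × 22 × 260 × 10⁻³ = 686.4 kN.
Governing: weld metal.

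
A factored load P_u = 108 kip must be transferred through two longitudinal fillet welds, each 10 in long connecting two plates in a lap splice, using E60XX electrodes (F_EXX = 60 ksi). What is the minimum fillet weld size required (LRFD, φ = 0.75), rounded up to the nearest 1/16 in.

w = 5/16 in

Total weld length L = 20 in.
Required throat t_e = P_u / (φ × 0.6 F_EXX × L) = 108 / (0.75 × 0.6 × 60 × 20) = 0.2 in.
Required leg w = t_e / 0.707 = 0.2829 in → use 5/16 in.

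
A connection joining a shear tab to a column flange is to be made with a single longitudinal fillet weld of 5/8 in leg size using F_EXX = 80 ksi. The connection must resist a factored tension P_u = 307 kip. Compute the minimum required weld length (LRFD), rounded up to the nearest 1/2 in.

L = 19.5 in

Throat t_e = 0.707 × 0.625 = 0.4419 in.
φr_n = 0.75 × 0.6 × 80 × 0.4419 = 15.91 kip/in.
L_req = P_u / φr_n = 307 / 15.91 = 19.3 in total.
Round up → use L = 19.5 in.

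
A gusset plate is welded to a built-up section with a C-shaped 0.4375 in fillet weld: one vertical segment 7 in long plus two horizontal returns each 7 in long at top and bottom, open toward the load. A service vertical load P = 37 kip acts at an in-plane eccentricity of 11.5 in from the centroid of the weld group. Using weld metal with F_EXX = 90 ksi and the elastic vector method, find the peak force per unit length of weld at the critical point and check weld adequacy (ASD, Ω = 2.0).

f_max ≈ 9.36 kip/in; NOT adequate

Total weld length L_w = 21 in. Treat welds as unit-width lines.
Centroid: x̄ = 2×7×3.5 / 21 = 2.333 in from the vertical weld.
Polar moment about centroid: J = I_x + I_y = [7³/12 + 2×7×3.5²] + [7×2.333² + 2(7³/12 + 7×1.167²)] = 314.4 in³.
Direct shear f_v = P/L_w = 37 / 21 = 1.762 kip/in (vertical).
Torsion M = P·e = 37 × 11.5 = 425.5 kip·in.
Critical point at (x, y) = (4.667, 3.5) from centroid. f_tx = M·y/J = 4.737 kip/in; f_ty = M·x/J = 6.315 kip/in.
Resultant f_max = √[f_tx² + (f_v + f_ty)²] = √[4.737² + (1.762 + 6.315)²] = 9.364 kip/in.
Capacity per unit length: r_n/Ω = (1/2.0) × 0.6 × 90 × (0.707 × 0.4375) = 8.351 kip/in.
9.364 > 8.351 → NOT adequate.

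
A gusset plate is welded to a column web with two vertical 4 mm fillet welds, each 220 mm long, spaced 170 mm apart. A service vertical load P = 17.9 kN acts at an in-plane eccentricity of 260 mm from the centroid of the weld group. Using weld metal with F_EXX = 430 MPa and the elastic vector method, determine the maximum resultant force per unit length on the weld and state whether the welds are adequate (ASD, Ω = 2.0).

Total weld length L_w = 440 mm. Treat welds as unit-width lines.
Polar moment about centroid: J = 2[d³/12 + d(b/2)²] = 2[220³/12 + 220×85²] = 4954000 mm³.
Direct shear f_v = P/L_w = 17.9×10³ / 440 = 40.68 N/mm (vertical).
Torsion M = P·e = 17.9×10³ × 260 = 4654000 N·mm.
Critical point at (x, y) = (85, 110) from centroid. f_tx = M·y/J = 103.3 N/mm; f_ty = M·x/J = 79.86 N/mm.
Resultant f_max = √[f_tx² + (f_v + f_ty)²] = √[103.3² + (40.68 + 79.86)²] = 158.8 N/mm.
Capacity per unit length: r_n/Ω = (1/2.0) × 0.6 × 430 × (0.707 × 4) = 364.8 N/mm.
158.8 ≤ 364.8 → adequate.

f_max ≈ 159 N/mm; adequate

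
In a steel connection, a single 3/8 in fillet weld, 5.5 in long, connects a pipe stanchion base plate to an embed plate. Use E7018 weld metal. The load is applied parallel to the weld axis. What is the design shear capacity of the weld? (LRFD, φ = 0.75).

E70XX → F_EXX = 70 ksi.
Effective throat t_e = 0.707 × 0.375 = 0.2651 in.
Total length L = 5.5 in; A_we = 0.2651 × 5.5 = 1.458 in².
F_nw = 0.6 F_EXX = 0.6 × 70 = 42 ksi.
φR_n = 0.75 × 42 × 1.458 = 45.93 kips.

φR_n ≈ 45.9 kips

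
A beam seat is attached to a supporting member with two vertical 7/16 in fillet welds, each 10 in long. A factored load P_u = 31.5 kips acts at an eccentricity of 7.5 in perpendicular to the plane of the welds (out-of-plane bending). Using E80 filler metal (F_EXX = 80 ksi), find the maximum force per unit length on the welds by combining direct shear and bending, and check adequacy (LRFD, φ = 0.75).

f_max ≈ 7.26 kip/in; adequate

L_w = 2 × 10 = 20 in; section modulus (unit throat) S = 2 × L²/6 = 33.33 in².
Direct shear f_v = P/L_w = 31.5/20 = 1.575 kip/in.
Moment M = P × e = 31.5 × 7.5 = 236.25 kip·in; bending f_b = M/S = 7.087 kip/in.
f_max = √(f_v² + f_b²) = √(1.575² + 7.087²) = 7.26 kip/in.
φr_n = 0.75 × 0.6 × 80 × (0.707 × 0.4375) = 11.14 kip/in → adequate.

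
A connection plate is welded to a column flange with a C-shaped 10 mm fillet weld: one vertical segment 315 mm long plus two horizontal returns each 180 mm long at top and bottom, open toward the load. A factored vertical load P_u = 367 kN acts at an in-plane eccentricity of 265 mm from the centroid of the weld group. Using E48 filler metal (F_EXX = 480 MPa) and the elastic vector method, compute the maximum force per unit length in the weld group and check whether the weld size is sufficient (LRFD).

f_max ≈ 1840 N/mm; NOT adequate

Total weld length L_w = 675 mm. Treat welds as unit-width lines.
Centroid: x̄ = 2×180×90 / 675 = 48 mm from the vertical weld.
Polar moment about centroid: J = I_x + I_y = [315³/12 + 2×180×157.5²] + [315×48² + 2(180³/12 + 180×42²)] = 13870000 mm³.
Direct shear f_v = P/L_w = 367×10³ / 675 = 543.7 N/mm (vertical).
Torsion M = P·e = 367×10³ × 265 = 97255000 N·mm.
Critical point at (x, y) = (132, 157.5) from centroid. f_tx = M·y/J = 1105 N/mm; f_ty = M·x/J = 925.7 N/mm.
Resultant f_max = √[f_tx² + (f_v + f_ty)²] = √[1105² + (543.7 + 925.7)²] = 1838 N/mm.
Capacity per unit length: φr_n = 0.75 × 0.6 × 480 × (0.707 × 10) = 1527 N/mm.
1838 > 1527 → NOT adequate.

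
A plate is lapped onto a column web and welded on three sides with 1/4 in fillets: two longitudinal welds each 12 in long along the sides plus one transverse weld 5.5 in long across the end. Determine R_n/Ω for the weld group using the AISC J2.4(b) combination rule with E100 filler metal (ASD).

R_n/Ω ≈ 156 kip

E100XX → F_EXX = 100 ksi.
t_e = 0.707 × 0.25 = 0.1767 in.
R_nwl = 0.6 × 100 × 0.1767 × 24 = 254.5 kip (longitudinal, 2 welds).
R_nwt = 0.6 × 100 × 0.1767 × 5.5 = 58.33 kip (transverse, base value).
(i) R_nwl + R_nwt = 312.8 kip; (ii) 0.85 R_nwl + 1.5 R_nwt = 303.8 kip.
R_n = max = 312.8 kip [governs: (i)]; R_n/Ω = 156.4 kip.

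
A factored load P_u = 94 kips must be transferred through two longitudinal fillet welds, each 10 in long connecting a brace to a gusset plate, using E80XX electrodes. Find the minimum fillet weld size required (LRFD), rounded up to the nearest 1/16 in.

E80XX → F_EXX = 80 ksi.
Total weld length L = 20 in.
Required throat t_e = P_u / (φ × 0.6 F_EXX × L) = 94 / (0.75 × 0.6 × 80 × 20) = 0.1306 in.
Required leg w = t_e / 0.707 = 0.1847 in → use 3/16 in.

w = 3/16 in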